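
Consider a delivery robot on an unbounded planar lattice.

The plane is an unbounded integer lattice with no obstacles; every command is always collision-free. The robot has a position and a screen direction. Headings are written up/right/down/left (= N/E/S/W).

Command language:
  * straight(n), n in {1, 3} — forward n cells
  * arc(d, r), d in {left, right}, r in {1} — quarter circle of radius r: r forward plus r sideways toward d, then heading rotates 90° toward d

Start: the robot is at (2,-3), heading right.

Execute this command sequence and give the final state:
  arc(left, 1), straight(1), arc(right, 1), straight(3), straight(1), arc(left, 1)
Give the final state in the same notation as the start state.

initial: at (2,-3), heading right
step 1 (arc(left, 1)): at (3,-2), heading up
step 2 (straight(1)): at (3,-1), heading up
step 3 (arc(right, 1)): at (4,0), heading right
step 4 (straight(3)): at (7,0), heading right
step 5 (straight(1)): at (8,0), heading right
step 6 (arc(left, 1)): at (9,1), heading up

at (9,1), heading up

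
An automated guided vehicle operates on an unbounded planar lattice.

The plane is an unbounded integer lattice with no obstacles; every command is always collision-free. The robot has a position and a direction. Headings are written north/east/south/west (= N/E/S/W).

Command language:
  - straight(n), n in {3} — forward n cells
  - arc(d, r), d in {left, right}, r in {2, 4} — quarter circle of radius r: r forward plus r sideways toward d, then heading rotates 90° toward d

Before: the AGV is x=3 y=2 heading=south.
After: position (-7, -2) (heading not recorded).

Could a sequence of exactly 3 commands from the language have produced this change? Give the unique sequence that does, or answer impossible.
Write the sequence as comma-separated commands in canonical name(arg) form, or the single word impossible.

key: order matters: swapping arc(right, 4) and straight(3) lands elsewhere
initial: x=3 y=2 heading=south
step 1 (arc(right, 4)): x=-1 y=-2 heading=west
step 2 (straight(3)): x=-4 y=-2 heading=west
step 3 (straight(3)): x=-7 y=-2 heading=west
no other 3-command option fits: unique.

arc(right, 4), straight(3), straight(3)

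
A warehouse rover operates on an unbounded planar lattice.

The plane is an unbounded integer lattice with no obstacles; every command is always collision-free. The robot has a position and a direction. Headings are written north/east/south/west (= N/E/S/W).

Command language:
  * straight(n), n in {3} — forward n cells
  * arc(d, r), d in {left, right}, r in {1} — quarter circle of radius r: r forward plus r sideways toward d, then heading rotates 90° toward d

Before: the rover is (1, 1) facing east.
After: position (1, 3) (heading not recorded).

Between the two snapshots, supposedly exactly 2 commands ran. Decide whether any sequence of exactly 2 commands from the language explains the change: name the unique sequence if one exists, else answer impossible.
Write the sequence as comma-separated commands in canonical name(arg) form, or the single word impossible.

arc(left, 1), arc(left, 1)

begin: (1, 1) facing east
[1] after arc(left, 1): (2, 2) facing north
[2] after arc(left, 1): (1, 3) facing west
uniquely the one of 9 2-step routes that fits.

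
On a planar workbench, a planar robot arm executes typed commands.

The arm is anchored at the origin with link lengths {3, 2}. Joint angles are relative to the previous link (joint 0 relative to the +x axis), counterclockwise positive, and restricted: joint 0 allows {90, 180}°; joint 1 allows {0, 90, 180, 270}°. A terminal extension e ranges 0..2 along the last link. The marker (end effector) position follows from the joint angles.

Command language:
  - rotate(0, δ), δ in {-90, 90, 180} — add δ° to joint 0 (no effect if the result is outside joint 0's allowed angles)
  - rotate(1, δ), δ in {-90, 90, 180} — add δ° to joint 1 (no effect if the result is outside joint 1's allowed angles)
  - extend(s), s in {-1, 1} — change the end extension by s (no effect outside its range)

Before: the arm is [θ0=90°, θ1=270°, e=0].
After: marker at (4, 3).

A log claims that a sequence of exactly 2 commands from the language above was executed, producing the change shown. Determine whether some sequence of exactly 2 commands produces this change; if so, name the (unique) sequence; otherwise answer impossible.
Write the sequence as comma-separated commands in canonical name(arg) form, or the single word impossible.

extend(1), extend(1)

start: [θ0=90°, θ1=270°, e=0]
1. extend(1) → [θ0=90°, θ1=270°, e=1]
2. extend(1) → [θ0=90°, θ1=270°, e=2]
all 64 alternatives checked — unique.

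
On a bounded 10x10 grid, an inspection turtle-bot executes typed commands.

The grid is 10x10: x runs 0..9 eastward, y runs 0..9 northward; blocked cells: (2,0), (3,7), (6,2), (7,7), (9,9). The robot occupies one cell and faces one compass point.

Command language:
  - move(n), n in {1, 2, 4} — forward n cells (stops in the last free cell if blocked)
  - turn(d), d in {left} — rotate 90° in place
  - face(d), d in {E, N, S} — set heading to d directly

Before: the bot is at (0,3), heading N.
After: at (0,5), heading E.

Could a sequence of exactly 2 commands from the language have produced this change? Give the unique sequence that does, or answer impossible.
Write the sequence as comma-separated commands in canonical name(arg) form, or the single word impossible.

move(2), face(E)

key: order matters: swapping move(2) and face(E) lands elsewhere
from: at (0,3), heading N
t=1 move(2) ⇒ at (0,5), heading N
t=2 face(E) ⇒ at (0,5), heading E
no other 2-command option fits: unique.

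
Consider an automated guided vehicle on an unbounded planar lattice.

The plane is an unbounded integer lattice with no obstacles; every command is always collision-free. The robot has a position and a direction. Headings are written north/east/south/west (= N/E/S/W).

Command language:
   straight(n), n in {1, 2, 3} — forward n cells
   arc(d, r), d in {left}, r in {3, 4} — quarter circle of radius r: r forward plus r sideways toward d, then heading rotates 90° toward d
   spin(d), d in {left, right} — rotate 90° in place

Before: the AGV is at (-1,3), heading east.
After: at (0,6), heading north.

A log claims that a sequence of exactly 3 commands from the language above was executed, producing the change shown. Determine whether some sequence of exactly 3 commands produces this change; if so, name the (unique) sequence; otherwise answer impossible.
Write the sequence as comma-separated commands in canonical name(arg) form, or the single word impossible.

straight(1), spin(left), straight(3)

key: position moved to (0,6) AND the heading swung to N — translation plus rotation needed
initial: at (-1,3), heading east
step 1 (straight(1)): at (0,3), heading east
step 2 (spin(left)): at (0,3), heading north
step 3 (straight(3)): at (0,6), heading north
all 343 alternatives checked — unique.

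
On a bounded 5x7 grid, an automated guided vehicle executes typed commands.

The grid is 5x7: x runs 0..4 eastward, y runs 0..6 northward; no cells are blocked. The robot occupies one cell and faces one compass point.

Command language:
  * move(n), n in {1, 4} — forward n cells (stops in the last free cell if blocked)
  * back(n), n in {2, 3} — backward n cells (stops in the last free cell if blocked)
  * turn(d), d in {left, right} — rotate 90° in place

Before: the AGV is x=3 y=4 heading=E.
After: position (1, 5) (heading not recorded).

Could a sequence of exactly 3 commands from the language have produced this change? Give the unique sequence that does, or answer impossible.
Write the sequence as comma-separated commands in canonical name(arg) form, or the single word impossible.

key: running move(1) before back(2) would end elsewhere — order is forced
t0: x=3 y=4 heading=E
step 1 (back(2)): x=1 y=4 heading=E
step 2 (turn(left)): x=1 y=4 heading=N
step 3 (move(1)): x=1 y=5 heading=N
no other 3-command option fits: unique.

back(2), turn(left), move(1)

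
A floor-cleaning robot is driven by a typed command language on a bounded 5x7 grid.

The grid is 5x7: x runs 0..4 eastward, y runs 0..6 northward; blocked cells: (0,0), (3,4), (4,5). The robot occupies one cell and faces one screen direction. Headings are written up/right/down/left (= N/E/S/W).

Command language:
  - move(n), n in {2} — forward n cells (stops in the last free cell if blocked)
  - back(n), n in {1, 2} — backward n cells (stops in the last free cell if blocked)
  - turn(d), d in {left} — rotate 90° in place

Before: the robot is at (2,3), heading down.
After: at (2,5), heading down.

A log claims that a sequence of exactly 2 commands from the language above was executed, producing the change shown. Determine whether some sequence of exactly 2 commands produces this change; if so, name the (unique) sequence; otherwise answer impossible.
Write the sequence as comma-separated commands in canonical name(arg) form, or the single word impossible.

key: heading stays S — no command in the sequence turns
start: at (2,3), heading down
step 1 (back(1)): at (2,4), heading down
step 2 (back(1)): at (2,5), heading down
all 16 alternatives checked — unique.

back(1), back(1)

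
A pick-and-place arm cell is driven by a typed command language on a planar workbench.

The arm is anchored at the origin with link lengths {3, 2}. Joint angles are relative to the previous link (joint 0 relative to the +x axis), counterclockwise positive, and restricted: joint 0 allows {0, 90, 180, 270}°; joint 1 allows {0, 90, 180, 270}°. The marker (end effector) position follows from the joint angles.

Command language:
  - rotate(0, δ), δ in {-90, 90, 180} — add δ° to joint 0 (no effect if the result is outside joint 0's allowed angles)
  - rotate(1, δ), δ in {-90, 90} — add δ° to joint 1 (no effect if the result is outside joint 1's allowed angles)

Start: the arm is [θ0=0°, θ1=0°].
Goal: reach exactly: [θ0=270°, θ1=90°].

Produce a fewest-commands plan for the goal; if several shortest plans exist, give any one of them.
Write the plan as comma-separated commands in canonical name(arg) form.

rotate(0, -90), rotate(1, 90)

t0: [θ0=0°, θ1=0°]
[1] after rotate(0, -90): [θ0=270°, θ1=0°]
[2] after rotate(1, 90): [θ0=270°, θ1=90°]
minimal: 2 command(s), checked below 2.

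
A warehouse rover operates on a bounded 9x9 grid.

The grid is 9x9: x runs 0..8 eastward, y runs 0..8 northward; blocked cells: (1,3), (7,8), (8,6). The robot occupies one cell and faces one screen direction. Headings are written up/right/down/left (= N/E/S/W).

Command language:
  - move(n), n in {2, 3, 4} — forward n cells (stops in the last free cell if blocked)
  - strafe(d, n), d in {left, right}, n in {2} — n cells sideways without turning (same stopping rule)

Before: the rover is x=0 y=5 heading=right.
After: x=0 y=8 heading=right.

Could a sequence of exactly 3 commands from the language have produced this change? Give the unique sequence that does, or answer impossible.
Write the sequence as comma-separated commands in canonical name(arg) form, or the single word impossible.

strafe(left, 2), strafe(left, 2), strafe(left, 2)

key: still facing E at the end — nothing in the sequence rotates
from: x=0 y=5 heading=right
[1] after strafe(left, 2): x=0 y=7 heading=right
[2] after strafe(left, 2): x=0 y=8 heading=right
[3] after strafe(left, 2): x=0 y=8 heading=right
no other 3-command option fits: unique.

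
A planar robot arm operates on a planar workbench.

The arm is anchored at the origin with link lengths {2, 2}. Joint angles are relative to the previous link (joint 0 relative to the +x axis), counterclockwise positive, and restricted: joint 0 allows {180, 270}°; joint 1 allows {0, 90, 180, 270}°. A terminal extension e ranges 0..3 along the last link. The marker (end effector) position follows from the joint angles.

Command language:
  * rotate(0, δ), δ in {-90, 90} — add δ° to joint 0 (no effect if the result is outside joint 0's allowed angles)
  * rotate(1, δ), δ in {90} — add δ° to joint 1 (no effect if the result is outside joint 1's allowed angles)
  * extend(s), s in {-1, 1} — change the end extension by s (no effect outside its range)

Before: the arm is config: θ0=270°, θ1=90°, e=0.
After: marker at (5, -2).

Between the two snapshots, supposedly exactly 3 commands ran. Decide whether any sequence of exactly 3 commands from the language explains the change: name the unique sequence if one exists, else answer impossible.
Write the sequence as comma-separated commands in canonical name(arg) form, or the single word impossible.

start: config: θ0=270°, θ1=90°, e=0
step 1 (extend(1)): config: θ0=270°, θ1=90°, e=1
step 2 (extend(1)): config: θ0=270°, θ1=90°, e=2
step 3 (extend(1)): config: θ0=270°, θ1=90°, e=3
uniquely the one of 125 3-step routes that fits.

extend(1), extend(1), extend(1)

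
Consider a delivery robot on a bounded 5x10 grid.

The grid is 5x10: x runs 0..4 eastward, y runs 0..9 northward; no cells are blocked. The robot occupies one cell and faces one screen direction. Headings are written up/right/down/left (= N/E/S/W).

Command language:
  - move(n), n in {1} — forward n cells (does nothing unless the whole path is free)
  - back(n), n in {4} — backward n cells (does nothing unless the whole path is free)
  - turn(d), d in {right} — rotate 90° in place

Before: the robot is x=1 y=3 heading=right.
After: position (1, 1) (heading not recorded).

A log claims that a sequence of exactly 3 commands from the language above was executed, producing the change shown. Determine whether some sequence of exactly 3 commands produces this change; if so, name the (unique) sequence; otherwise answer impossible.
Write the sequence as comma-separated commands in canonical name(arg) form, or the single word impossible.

key: order matters: swapping turn(right) and move(1) lands elsewhere
initial: x=1 y=3 heading=right
[1] after turn(right): x=1 y=3 heading=down
[2] after move(1): x=1 y=2 heading=down
[3] after move(1): x=1 y=1 heading=down
uniquely the one of 27 3-step routes that fits.

turn(right), move(1), move(1)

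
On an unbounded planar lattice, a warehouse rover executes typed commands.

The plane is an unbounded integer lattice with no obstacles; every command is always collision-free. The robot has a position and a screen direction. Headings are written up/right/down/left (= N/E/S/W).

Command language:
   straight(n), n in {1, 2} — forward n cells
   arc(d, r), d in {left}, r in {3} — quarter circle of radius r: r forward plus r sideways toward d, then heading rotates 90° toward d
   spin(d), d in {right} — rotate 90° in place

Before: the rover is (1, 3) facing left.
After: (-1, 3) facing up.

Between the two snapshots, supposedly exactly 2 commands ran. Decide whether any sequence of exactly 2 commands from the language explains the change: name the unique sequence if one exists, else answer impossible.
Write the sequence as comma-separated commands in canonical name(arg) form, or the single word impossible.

straight(2), spin(right)

key: order matters: swapping straight(2) and spin(right) lands elsewhere
start: (1, 3) facing left
[1] after straight(2): (-1, 3) facing left
[2] after spin(right): (-1, 3) facing up
all 16 alternatives checked — unique.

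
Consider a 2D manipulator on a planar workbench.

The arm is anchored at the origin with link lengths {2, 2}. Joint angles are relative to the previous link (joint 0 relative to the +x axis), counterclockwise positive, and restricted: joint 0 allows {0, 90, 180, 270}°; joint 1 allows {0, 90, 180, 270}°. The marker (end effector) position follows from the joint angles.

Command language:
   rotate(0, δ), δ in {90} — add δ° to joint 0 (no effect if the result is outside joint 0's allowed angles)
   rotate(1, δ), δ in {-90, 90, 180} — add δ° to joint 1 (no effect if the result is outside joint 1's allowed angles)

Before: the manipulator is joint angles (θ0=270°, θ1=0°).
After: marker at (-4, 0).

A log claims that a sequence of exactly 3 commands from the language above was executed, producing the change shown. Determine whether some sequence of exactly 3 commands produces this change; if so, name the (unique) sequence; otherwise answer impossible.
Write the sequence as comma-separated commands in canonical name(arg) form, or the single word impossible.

initial: joint angles (θ0=270°, θ1=0°)
t=1 rotate(0, 90) ⇒ joint angles (θ0=0°, θ1=0°)
t=2 rotate(0, 90) ⇒ joint angles (θ0=90°, θ1=0°)
t=3 rotate(0, 90) ⇒ joint angles (θ0=180°, θ1=0°)
uniquely the one of 64 3-step routes that fits.

rotate(0, 90), rotate(0, 90), rotate(0, 90)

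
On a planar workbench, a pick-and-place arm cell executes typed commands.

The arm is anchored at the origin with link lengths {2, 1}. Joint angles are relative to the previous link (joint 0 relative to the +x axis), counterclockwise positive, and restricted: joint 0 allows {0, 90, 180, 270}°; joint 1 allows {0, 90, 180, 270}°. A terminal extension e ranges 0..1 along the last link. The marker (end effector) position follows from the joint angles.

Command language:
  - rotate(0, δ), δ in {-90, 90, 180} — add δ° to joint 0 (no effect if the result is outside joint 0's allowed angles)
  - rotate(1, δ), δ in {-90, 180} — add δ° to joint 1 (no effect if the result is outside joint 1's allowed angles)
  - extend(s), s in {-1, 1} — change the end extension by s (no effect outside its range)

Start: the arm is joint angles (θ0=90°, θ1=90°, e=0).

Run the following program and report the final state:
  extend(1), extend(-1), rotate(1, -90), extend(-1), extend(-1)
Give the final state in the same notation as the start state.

from: joint angles (θ0=90°, θ1=90°, e=0)
1. extend(1) → joint angles (θ0=90°, θ1=90°, e=1)
2. extend(-1) → joint angles (θ0=90°, θ1=90°, e=0)
3. rotate(1, -90) → joint angles (θ0=90°, θ1=0°, e=0)
4. extend(-1) → joint angles (θ0=90°, θ1=0°, e=0)
5. extend(-1) → joint angles (θ0=90°, θ1=0°, e=0)

joint angles (θ0=90°, θ1=0°, e=0)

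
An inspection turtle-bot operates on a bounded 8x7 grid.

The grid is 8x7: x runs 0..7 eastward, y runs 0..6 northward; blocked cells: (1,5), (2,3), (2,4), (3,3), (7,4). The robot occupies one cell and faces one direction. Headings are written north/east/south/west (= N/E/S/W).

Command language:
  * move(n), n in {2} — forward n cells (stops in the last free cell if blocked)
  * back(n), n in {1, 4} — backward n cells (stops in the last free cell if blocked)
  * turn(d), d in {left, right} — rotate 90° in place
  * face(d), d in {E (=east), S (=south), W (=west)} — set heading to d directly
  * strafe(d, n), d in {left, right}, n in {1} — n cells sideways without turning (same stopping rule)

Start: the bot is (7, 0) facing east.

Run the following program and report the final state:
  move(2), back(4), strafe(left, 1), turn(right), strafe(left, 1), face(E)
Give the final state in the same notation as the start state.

(4, 1) facing east

start: (7, 0) facing east
[1] after move(2): (7, 0) facing east
[2] after back(4): (3, 0) facing east
[3] after strafe(left, 1): (3, 1) facing east
[4] after turn(right): (3, 1) facing south
[5] after strafe(left, 1): (4, 1) facing south
[6] after face(E): (4, 1) facing east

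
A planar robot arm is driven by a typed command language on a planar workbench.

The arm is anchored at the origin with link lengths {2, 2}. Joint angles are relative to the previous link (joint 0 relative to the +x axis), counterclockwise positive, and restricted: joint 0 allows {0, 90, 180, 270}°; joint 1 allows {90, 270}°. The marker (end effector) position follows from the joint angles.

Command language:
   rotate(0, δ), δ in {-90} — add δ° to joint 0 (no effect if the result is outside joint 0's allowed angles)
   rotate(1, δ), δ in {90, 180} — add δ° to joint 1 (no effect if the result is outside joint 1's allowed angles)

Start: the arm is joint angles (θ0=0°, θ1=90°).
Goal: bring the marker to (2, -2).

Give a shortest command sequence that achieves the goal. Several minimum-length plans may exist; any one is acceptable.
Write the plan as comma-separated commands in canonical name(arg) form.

initial: joint angles (θ0=0°, θ1=90°)
t=1 rotate(1, 180) ⇒ joint angles (θ0=0°, θ1=270°)
shorter routes all fall short; 1 is best.

rotate(1, 180)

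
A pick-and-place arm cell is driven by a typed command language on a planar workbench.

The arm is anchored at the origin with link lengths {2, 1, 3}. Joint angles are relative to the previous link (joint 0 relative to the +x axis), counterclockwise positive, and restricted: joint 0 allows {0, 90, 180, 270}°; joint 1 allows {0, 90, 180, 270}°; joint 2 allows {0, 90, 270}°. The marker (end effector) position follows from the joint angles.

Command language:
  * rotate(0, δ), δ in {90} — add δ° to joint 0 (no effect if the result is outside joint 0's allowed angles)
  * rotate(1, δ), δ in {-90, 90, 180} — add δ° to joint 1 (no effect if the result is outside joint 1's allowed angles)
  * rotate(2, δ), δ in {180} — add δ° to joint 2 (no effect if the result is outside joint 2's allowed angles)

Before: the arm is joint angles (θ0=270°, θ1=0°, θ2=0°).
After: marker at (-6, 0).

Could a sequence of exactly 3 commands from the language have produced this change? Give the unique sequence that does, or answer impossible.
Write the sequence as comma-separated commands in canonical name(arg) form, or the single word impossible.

initial: joint angles (θ0=270°, θ1=0°, θ2=0°)
1. rotate(0, 90) → joint angles (θ0=0°, θ1=0°, θ2=0°)
2. rotate(0, 90) → joint angles (θ0=90°, θ1=0°, θ2=0°)
3. rotate(0, 90) → joint angles (θ0=180°, θ1=0°, θ2=0°)
all 125 alternatives checked — unique.

rotate(0, 90), rotate(0, 90), rotate(0, 90)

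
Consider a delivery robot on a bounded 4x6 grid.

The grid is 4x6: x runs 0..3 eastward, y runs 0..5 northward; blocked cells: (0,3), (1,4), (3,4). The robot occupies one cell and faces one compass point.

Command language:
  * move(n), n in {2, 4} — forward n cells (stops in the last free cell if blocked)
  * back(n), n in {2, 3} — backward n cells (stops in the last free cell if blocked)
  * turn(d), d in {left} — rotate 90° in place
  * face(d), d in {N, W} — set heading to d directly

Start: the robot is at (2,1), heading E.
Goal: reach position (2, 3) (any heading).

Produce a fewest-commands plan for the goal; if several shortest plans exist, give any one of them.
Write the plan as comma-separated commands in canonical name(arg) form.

face(N), move(2)

start: at (2,1), heading E
[1] after face(N): at (2,1), heading N
[2] after move(2): at (2,3), heading N
no 1-step plan works, so 2 is optimal.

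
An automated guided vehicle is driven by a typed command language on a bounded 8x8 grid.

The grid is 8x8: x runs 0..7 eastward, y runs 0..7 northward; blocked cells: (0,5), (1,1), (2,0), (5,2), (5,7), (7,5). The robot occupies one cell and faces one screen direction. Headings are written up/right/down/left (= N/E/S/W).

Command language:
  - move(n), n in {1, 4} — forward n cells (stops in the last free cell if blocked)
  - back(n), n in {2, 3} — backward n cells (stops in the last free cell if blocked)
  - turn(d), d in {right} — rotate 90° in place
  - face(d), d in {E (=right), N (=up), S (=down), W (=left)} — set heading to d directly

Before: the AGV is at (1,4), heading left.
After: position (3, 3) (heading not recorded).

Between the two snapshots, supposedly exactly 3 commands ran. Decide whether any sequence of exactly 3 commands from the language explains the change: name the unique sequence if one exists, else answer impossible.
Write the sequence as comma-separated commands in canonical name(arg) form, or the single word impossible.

key: running move(1) before back(2) would end elsewhere — order is forced
from: at (1,4), heading left
t=1 back(2) ⇒ at (3,4), heading left
t=2 face(S) ⇒ at (3,4), heading down
t=3 move(1) ⇒ at (3,3), heading down
no rival 3-sequence matches.

back(2), face(S), move(1)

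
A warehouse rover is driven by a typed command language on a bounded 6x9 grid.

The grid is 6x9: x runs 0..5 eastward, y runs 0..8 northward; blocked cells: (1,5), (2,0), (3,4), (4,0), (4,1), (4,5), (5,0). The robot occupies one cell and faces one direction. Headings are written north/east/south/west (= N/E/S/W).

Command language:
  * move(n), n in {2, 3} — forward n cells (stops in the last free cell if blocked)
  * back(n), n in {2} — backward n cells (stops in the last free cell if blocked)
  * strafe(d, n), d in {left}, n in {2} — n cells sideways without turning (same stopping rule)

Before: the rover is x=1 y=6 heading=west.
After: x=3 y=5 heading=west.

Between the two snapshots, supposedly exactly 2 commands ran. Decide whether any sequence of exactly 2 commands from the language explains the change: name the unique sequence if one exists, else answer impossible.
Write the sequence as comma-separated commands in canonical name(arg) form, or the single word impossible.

key: heading stays W — no command in the sequence turns
start: x=1 y=6 heading=west
[1] after back(2): x=3 y=6 heading=west
[2] after strafe(left, 2): x=3 y=5 heading=west
no rival 2-sequence matches.

back(2), strafe(left, 2)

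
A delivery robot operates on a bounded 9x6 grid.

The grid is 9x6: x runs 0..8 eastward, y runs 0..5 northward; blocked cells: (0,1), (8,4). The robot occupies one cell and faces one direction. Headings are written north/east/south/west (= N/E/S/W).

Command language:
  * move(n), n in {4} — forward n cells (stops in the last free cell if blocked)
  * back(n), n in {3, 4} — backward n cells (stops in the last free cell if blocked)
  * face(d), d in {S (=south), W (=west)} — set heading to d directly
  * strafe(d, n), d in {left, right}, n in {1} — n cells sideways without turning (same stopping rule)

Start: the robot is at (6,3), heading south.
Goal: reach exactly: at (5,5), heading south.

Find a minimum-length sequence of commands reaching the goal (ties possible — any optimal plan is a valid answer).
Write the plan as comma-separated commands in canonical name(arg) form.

strafe(right, 1), back(3)

start: at (6,3), heading south
step 1 (strafe(right, 1)): at (5,3), heading south
step 2 (back(3)): at (5,5), heading south
no 1-step plan works, so 2 is optimal.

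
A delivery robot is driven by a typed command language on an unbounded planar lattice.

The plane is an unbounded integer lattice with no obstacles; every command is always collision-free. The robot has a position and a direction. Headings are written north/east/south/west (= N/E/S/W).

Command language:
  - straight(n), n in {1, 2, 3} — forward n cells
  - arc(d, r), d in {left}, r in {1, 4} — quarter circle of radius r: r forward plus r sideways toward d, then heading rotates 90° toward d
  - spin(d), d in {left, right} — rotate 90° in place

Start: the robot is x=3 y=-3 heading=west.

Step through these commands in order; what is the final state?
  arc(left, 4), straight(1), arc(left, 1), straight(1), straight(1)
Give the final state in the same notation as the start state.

t0: x=3 y=-3 heading=west
[1] after arc(left, 4): x=-1 y=-7 heading=south
[2] after straight(1): x=-1 y=-8 heading=south
[3] after arc(left, 1): x=0 y=-9 heading=east
[4] after straight(1): x=1 y=-9 heading=east
[5] after straight(1): x=2 y=-9 heading=east

x=2 y=-9 heading=east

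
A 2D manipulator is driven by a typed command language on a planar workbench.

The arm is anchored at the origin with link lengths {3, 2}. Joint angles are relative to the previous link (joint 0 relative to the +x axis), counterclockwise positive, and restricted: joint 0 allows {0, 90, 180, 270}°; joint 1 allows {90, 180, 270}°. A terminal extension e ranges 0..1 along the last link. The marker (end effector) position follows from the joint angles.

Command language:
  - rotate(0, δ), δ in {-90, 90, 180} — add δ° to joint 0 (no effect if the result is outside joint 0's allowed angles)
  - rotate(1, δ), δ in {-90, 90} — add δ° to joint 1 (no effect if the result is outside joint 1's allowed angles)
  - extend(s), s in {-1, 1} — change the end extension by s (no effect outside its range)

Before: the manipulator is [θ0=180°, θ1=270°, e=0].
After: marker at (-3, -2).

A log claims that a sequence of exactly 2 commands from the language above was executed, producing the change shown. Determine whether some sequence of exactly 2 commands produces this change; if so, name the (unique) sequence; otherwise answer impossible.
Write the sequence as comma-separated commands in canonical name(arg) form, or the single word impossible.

initial: [θ0=180°, θ1=270°, e=0]
1. rotate(1, -90) → [θ0=180°, θ1=180°, e=0]
2. rotate(1, -90) → [θ0=180°, θ1=90°, e=0]
no rival 2-sequence matches.

rotate(1, -90), rotate(1, -90)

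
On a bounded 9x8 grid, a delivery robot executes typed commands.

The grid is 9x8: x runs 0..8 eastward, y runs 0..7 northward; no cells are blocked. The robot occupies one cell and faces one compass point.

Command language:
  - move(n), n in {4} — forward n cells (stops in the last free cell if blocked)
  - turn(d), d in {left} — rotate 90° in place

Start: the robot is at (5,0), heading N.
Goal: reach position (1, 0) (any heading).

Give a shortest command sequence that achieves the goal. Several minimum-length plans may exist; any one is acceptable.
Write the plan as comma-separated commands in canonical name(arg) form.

turn(left), move(4)

begin: at (5,0), heading N
step 1 (turn(left)): at (5,0), heading W
step 2 (move(4)): at (1,0), heading W
minimal: 2 command(s), checked below 2.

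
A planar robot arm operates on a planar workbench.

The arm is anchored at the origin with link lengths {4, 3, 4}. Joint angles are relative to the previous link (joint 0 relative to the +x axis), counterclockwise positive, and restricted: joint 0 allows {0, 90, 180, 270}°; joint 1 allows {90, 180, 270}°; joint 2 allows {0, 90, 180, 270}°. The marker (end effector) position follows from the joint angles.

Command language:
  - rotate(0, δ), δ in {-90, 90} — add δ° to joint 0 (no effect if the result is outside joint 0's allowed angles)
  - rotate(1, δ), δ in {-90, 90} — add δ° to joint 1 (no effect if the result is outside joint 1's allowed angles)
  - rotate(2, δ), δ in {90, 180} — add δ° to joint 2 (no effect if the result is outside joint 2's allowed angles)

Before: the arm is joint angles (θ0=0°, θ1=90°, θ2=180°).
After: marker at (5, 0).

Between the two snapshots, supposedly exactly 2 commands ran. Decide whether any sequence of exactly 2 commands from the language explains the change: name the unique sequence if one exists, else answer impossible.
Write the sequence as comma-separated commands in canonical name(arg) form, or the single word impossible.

key: running rotate(1, 90) before rotate(1, -90) would end elsewhere — order is forced
from: joint angles (θ0=0°, θ1=90°, θ2=180°)
1. rotate(1, -90) → joint angles (θ0=0°, θ1=90°, θ2=180°)
2. rotate(1, 90) → joint angles (θ0=0°, θ1=180°, θ2=180°)
all 36 alternatives checked — unique.

rotate(1, -90), rotate(1, 90)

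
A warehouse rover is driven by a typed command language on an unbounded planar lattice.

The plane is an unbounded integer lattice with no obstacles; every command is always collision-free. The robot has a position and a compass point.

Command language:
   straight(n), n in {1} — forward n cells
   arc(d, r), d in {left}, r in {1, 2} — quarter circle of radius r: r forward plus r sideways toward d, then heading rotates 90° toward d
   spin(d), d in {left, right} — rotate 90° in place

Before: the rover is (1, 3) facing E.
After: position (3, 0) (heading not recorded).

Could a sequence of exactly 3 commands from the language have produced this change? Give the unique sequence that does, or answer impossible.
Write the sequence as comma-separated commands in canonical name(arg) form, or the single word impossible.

key: order matters: swapping spin(right) and arc(left, 2) lands elsewhere
from: (1, 3) facing E
t=1 spin(right) ⇒ (1, 3) facing S
t=2 straight(1) ⇒ (1, 2) facing S
t=3 arc(left, 2) ⇒ (3, 0) facing E
no rival 3-sequence matches.

spin(right), straight(1), arc(left, 2)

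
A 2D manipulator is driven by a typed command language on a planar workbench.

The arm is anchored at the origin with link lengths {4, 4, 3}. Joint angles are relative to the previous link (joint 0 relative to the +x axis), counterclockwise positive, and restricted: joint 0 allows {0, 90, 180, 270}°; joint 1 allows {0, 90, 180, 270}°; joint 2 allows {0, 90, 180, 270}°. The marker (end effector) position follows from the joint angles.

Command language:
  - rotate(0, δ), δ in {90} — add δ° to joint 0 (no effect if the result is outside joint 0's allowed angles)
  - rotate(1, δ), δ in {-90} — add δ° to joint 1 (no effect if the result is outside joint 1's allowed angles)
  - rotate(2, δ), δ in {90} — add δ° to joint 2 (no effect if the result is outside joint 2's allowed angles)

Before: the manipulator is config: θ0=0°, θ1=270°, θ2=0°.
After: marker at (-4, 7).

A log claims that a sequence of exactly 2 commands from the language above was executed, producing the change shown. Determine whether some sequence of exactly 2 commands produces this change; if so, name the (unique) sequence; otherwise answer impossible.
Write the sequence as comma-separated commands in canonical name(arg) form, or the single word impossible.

initial: config: θ0=0°, θ1=270°, θ2=0°
1. rotate(0, 90) → config: θ0=90°, θ1=270°, θ2=0°
2. rotate(0, 90) → config: θ0=180°, θ1=270°, θ2=0°
no other 2-command option fits: unique.

rotate(0, 90), rotate(0, 90)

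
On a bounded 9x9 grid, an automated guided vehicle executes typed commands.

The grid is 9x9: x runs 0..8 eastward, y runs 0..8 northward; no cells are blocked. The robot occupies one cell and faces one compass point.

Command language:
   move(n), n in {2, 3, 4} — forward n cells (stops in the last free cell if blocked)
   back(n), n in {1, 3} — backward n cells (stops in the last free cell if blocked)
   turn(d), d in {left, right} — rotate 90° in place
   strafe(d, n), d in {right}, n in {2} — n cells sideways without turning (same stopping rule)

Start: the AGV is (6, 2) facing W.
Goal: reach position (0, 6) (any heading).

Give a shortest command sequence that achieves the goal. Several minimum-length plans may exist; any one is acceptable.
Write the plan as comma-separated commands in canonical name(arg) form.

begin: (6, 2) facing W
step 1 (strafe(right, 2)): (6, 4) facing W
step 2 (strafe(right, 2)): (6, 6) facing W
step 3 (move(2)): (4, 6) facing W
step 4 (move(4)): (0, 6) facing W
nothing shorter than 4 reaches the goal.

strafe(right, 2), strafe(right, 2), move(2), move(4)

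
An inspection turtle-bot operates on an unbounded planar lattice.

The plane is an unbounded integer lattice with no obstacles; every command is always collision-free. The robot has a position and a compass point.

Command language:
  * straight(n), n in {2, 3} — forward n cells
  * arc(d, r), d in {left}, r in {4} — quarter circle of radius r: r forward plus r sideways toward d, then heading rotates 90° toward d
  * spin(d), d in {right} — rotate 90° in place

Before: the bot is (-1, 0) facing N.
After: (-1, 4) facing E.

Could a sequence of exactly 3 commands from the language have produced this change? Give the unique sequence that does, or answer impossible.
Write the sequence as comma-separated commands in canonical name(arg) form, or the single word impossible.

key: running spin(right) before straight(2) would end elsewhere — order is forced
t0: (-1, 0) facing N
step 1 (straight(2)): (-1, 2) facing N
step 2 (straight(2)): (-1, 4) facing N
step 3 (spin(right)): (-1, 4) facing E
uniquely the one of 64 3-step routes that fits.

straight(2), straight(2), spin(right)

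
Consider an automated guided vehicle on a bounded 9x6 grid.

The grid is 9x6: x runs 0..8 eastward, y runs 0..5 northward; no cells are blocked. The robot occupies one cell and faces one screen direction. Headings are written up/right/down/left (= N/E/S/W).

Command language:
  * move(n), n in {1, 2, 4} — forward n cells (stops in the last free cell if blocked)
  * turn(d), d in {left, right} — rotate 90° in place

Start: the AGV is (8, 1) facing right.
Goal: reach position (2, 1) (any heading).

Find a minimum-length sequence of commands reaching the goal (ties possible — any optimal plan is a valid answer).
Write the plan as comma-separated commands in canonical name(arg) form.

initial: (8, 1) facing right
1. turn(left) → (8, 1) facing up
2. turn(left) → (8, 1) facing left
3. move(2) → (6, 1) facing left
4. move(4) → (2, 1) facing left
nothing shorter than 4 reaches the goal.

turn(left), turn(left), move(2), move(4)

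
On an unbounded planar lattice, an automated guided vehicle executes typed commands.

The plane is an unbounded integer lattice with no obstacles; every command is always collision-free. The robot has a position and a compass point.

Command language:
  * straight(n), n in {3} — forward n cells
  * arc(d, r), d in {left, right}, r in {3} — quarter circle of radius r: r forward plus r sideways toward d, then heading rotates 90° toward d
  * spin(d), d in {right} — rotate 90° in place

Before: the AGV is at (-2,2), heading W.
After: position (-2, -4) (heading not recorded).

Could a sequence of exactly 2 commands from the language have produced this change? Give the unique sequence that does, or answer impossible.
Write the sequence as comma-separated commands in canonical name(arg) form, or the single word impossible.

start: at (-2,2), heading W
1. arc(left, 3) → at (-5,-1), heading S
2. arc(left, 3) → at (-2,-4), heading E
uniquely the one of 16 2-step routes that fits.

arc(left, 3), arc(left, 3)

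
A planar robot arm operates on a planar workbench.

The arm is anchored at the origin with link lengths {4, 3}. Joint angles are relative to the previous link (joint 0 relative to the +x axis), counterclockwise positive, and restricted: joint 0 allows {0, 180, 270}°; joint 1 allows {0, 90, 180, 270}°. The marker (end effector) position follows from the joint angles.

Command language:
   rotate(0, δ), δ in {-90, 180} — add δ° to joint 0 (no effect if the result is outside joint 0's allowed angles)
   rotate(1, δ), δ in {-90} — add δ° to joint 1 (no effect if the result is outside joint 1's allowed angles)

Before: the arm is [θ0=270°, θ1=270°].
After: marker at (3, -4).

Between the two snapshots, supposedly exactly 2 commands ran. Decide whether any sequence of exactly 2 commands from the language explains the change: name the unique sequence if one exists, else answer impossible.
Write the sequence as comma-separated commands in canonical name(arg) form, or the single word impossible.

from: [θ0=270°, θ1=270°]
1. rotate(1, -90) → [θ0=270°, θ1=180°]
2. rotate(1, -90) → [θ0=270°, θ1=90°]
uniquely the one of 9 2-step routes that fits.

rotate(1, -90), rotate(1, -90)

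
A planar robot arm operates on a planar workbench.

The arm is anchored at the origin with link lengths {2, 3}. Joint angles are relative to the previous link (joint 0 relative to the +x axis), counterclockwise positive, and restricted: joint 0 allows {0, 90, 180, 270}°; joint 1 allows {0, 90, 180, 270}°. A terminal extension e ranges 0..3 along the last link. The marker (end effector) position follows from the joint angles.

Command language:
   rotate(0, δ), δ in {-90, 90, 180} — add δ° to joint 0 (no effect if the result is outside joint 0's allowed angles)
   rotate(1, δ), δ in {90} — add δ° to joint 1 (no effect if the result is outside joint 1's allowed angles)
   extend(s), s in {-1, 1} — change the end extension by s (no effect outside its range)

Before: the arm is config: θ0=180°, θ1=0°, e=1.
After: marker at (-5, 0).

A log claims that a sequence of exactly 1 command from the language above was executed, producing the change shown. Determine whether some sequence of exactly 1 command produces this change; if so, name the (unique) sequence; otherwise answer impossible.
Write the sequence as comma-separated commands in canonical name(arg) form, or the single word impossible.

extend(-1)

initial: config: θ0=180°, θ1=0°, e=1
1. extend(-1) → config: θ0=180°, θ1=0°, e=0
all 6 alternatives checked — unique.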